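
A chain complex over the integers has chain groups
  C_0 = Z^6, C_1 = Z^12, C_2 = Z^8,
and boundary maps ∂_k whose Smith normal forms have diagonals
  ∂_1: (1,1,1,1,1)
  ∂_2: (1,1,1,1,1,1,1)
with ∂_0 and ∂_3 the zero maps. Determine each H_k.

H_0: b_0 = 6 − 0 − 5 = 1; torsion from ∂_1 factors > 1: none. So H_0 ≅ Z.
H_1: b_1 = 12 − 5 − 7 = 0; torsion from ∂_2 factors > 1: none. So H_1 ≅ 0.
H_2: b_2 = 8 − 7 − 0 = 1; torsion from ∂_3 factors > 1: none. So H_2 ≅ Z.

H_0 ≅ Z,  H_1 = 0,  H_2 ≅ Z.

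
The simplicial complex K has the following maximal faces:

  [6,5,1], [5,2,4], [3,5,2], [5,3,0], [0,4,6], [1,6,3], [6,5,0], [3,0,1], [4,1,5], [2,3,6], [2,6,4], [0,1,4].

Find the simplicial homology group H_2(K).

H_2 = 0.

We work with the vertex ordering 0 < 1 < 2 < 3 < 4 < 5 < 6. The simplices of K, each written with vertices in increasing order, are:

  0-simplices (7): [0], [1], [2], [3], [4], [5], [6]
  1-simplices (18): [0,1], [0,3], [0,4], [0,5], [0,6], [1,3], [1,4], [1,5], [1,6], [2,3], [2,4], [2,5], [2,6], [3,5], [3,6], [4,5], [4,6], [5,6]
  2-simplices (12): [0,1,3], [0,1,4], [0,3,5], [0,4,6], [0,5,6], [1,3,6], [1,4,5], [1,5,6], [2,3,5], [2,3,6], [2,4,5], [2,4,6]

so the chain groups are C_0 ≅ Z^7, C_1 ≅ Z^18, C_2 ≅ Z^12.

The boundary map ∂_1: C_1 → C_0 sends each edge [p,q] (with p < q) to q − p.
This gives a 7×18 integer matrix of rank 6; reducing to Smith normal form yields diagonal entries (1,1,1,1,1,1).

Boundary ∂_2: C_2 → C_1 sends each 2-simplex [p,q,r] to [q,r] − [p,r] + [p,q]. For instance
  ∂[1,5,6] = [5,6] − [1,6] + [1,5],
  ∂[1,3,6] = [3,6] − [1,6] + [1,3].
The 18×12 boundary matrix has rank 12 and Smith normal form diag(1,1,1,1,1,1,1,1,1,1,1,2).

From H_k ≅ ker(∂_k) / im(∂_{k+1}) we obtain:

  H_2: rank ker ∂_2 − rank ∂_3 = (12 − 12) − 0 = 0, and there is no ∂_3, so H_2 ≅ 0.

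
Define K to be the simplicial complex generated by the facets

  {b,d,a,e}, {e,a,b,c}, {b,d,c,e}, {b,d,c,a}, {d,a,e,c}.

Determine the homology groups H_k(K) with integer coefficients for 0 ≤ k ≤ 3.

H_0 = Z,  H_1 = 0,  H_2 = 0,  H_3 = Z.

Fix the vertex order a < b < c < d < e and write every simplex with vertices in increasing order. Then dim K = 3 and the simplices of K are:

  0-simplices (5): a, b, c, d, e
  1-simplices (10): ab, ac, ad, ae, bc, bd, be, cd, ce, de
  2-simplices (10): abc, abd, abe, acd, ace, ade, bcd, bce, bde, cde
  3-simplices (5): abcd, abce, abde, acde, bcde

so the chain groups are C_0 ≅ Z^5, C_1 ≅ Z^10, C_2 ≅ Z^10, C_3 ≅ Z^5.

∂_1: C_1 → C_0 sends each edge [p,q] (with p < q) to q − p.
As a 5×10 matrix over Z this has rank 4, with invariant factors (1,1,1,1).

Boundary ∂_2: C_2 → C_1 maps a triangle to the signed sum of its edges. For instance
  ∂bde = de − be + bd,
  ∂bcd = cd − bd + bc.
The 10×10 boundary matrix has rank 6 and Smith normal form diag(1,1,1,1,1,1).

Boundary ∂_3: C_3 → C_2 sends each 3-simplex σ to the alternating sum Σ_i (−1)^i (σ with its i-th vertex removed). For instance
  ∂abde = bde − ade + abe − abd,
  ∂acde = cde − ade + ace − acd.
The resulting 10×5 matrix has rank 4, and its Smith normal form has invariant factors (1,1,1,1).

From H_k ≅ ker(∂_k) / im(∂_{k+1}) we obtain:

  H_0: rank C_0 − rank ∂_1 = 5 − 4 = 1, and the invariant factors of ∂_1 are all 1, so H_0 = Z.
  H_1: rank ker ∂_1 − rank ∂_2 = (10 − 4) − 6 = 0, and the invariant factors of ∂_2 are all 1, so H_1 = 0.
  H_2: rank ker ∂_2 − rank ∂_3 = (10 − 6) − 4 = 0, and the invariant factors of ∂_3 are all 1, so H_2 = 0.
  H_3: rank ker ∂_3 − rank ∂_4 = (5 − 4) − 0 = 1, and there is no ∂_4, so H_3 = Z.

As a check, the Euler characteristic is 5 − 10 + 10 − 5 = 0, which agrees with 1 − 0 + 0 − 1 = 0.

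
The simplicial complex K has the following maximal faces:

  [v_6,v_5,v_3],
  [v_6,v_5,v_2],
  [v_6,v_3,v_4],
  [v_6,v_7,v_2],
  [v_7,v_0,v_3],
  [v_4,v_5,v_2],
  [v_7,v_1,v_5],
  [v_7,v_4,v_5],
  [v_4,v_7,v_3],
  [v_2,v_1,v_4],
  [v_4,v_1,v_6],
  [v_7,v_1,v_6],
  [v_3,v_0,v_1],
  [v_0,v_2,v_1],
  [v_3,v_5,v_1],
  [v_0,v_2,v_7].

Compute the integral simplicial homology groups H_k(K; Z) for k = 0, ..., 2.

Order the vertices as v_0 < v_1 < v_2 < v_3 < v_4 < v_5 < v_6 < v_7. Listing each simplex with vertices in this order, K has dimension 2 with simplices:

  0-simplices (8): [v_0], [v_1], [v_2], [v_3], [v_4], [v_5], [v_6], [v_7]
  1-simplices (24): (24 of them)
  2-simplices (16): (16 of them)

Hence C_0 ≅ Z^8, C_1 ≅ Z^24, C_2 ≅ Z^16.

The boundary map ∂_1: C_1 → C_0 maps an edge to its endpoints' difference, ∂[p,q] = q − p. For instance
  ∂[v_3,v_4] = [v_4] − [v_3].
This gives a 8×24 integer matrix of rank 7; reducing to Smith normal form yields diagonal entries (1,1,1,1,1,1,1).

∂_2: C_2 → C_1 maps a triangle to the signed sum of its edges. For instance
  ∂[v_0,v_1,v_2] = [v_1,v_2] − [v_0,v_2] + [v_0,v_1],
  ∂[v_0,v_2,v_7] = [v_2,v_7] − [v_0,v_7] + [v_0,v_2].
The 24×16 boundary matrix has rank 15 and Smith normal form diag(1,1,1,1,1,1,1,1,1,1,1,1,1,1,1).

Reading off H_k = ker ∂_k / im ∂_{k+1}:

  H_0: rank C_0 − rank ∂_1 = 8 − 7 = 1, and the invariant factors of ∂_1 are all 1, so H_0 ≅ Z.
  H_1: rank ker ∂_1 − rank ∂_2 = (24 − 7) − 15 = 2, and the invariant factors of ∂_2 are all 1, so H_1 ≅ Z^2.
  H_2: rank ker ∂_2 − rank ∂_3 = (16 − 15) − 0 = 1, and there is no ∂_3, so H_2 ≅ Z.

As a check, the Euler characteristic is 8 − 24 + 16 = 0, which agrees with 1 − 2 + 1 = 0.

H_0 ≅ Z,  H_1 ≅ Z^2,  H_2 ≅ Z.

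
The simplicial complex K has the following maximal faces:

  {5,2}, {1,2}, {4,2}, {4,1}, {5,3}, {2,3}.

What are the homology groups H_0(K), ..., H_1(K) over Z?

We work with the vertex ordering 1 < 2 < 3 < 4 < 5. The simplices of K, each written with vertices in increasing order, are:

  0-simplices (5): [1], [2], [3], [4], [5]
  1-simplices (6): [1,2], [1,4], [2,3], [2,4], [2,5], [3,5]

giving chain groups C_0 ≅ Z^5, C_1 ≅ Z^6.

∂_1: C_1 → C_0 is given by ∂[p,q] = [q] − [p].
The 5×6 boundary matrix has rank 4 and Smith normal form diag(1,1,1,1).

Computing H_k = (kernel of ∂_k) / (image of ∂_{k+1}):

  H_0: rank C_0 − rank ∂_1 = 5 − 4 = 1, and the invariant factors of ∂_1 are all 1, so H_0 ≅ Z.
  H_1: rank ker ∂_1 − rank ∂_2 = (6 − 4) − 0 = 2, and there is no ∂_2, so H_1 ≅ Z^2.

As a check, the Euler characteristic is 5 − 6 = -1, which agrees with 1 − 2 = -1.

H_0 = Z,  H_1 = Z^2.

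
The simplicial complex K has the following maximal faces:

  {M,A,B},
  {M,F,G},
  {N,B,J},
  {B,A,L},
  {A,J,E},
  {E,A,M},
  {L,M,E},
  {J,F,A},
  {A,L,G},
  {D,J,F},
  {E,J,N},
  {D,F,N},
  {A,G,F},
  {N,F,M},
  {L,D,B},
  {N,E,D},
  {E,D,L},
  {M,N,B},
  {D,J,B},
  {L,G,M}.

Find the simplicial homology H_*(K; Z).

H_0 ≅ Z,  H_1 ≅ Z ⊕ Z_2,  H_2 = 0.

We work with the vertex ordering A < B < D < E < F < G < J < L < M < N. The simplices of K, each written with vertices in increasing order, are:

  0-simplices (10): A, B, D, E, F, G, J, L, M, N
  1-simplices (30): AB, AE, AF, AG, AJ, AL, AM, BD, BJ, BL, BM, BN, DE, DF, DJ, DL, DN, EJ, EL, EM, EN, FG, FJ, FM, FN, GL, GM, JN, LM, MN
  2-simplices (20): ABL, ABM, AEJ, AEM, AFG, AFJ, AGL, BDJ, BDL, BJN, BMN, DEL, DEN, DFJ, DFN, EJN, ELM, FGM, FMN, GLM

Hence C_0 ≅ Z^10, C_1 ≅ Z^30, C_2 ≅ Z^20.

Boundary ∂_1: C_1 → C_0 maps an edge to its endpoints' difference, ∂[p,q] = q − p.
This gives a 10×30 integer matrix of rank 9; reducing to Smith normal form yields diagonal entries (1,1,1,1,1,1,1,1,1).

∂_2: C_2 → C_1 sends each 2-simplex [p,q,r] to [q,r] − [p,r] + [p,q]. For instance
  ∂BMN = MN − BN + BM,
  ∂AEJ = EJ − AJ + AE.
The resulting 30×20 matrix has rank 20, and its Smith normal form has invariant factors (1,1,1,1,1,1,1,1,1,1,1,1,1,1,1,1,1,1,1,2).

Now H_k = ker ∂_k / im ∂_{k+1}, so:

  H_0: rank C_0 − rank ∂_1 = 10 − 9 = 1, and the invariant factors of ∂_1 are all 1, so H_0 ≅ Z.
  H_1: rank ker ∂_1 − rank ∂_2 = (30 − 9) − 20 = 1, and ∂_2 has invariant factor 2 > 1, so H_1 ≅ Z ⊕ Z_2.
  H_2: rank ker ∂_2 − rank ∂_3 = (20 − 20) − 0 = 0, and there is no ∂_3, so H_2 ≅ 0.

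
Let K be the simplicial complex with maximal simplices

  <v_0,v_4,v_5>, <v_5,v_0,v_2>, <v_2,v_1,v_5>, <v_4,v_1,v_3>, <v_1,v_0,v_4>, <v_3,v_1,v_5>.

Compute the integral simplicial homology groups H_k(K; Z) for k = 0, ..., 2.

Order the vertices as v_0 < v_1 < v_2 < v_3 < v_4 < v_5. Listing each simplex with vertices in this order, K has dimension 2 with simplices:

  0-simplices (6): [v_0], [v_1], [v_2], [v_3], [v_4], [v_5]
  1-simplices (12): [v_0,v_1], [v_0,v_2], [v_0,v_4], [v_0,v_5], [v_1,v_2], [v_1,v_3], [v_1,v_4], [v_1,v_5], [v_2,v_5], [v_3,v_4], [v_3,v_5], [v_4,v_5]
  2-simplices (6): [v_0,v_1,v_4], [v_0,v_2,v_5], [v_0,v_4,v_5], [v_1,v_2,v_5], [v_1,v_3,v_4], [v_1,v_3,v_5]

giving chain groups C_0 ≅ Z^6, C_1 ≅ Z^12, C_2 ≅ Z^6.

∂_1: C_1 → C_0 is given by ∂[p,q] = [q] − [p].
As a 6×12 matrix over Z this has rank 5, with invariant factors (1,1,1,1,1).

Boundary ∂_2: C_2 → C_1 sends each 2-simplex [p,q,r] to [q,r] − [p,r] + [p,q]. For instance
  ∂[v_0,v_2,v_5] = [v_2,v_5] − [v_0,v_5] + [v_0,v_2],
  ∂[v_0,v_1,v_4] = [v_1,v_4] − [v_0,v_4] + [v_0,v_1].
The resulting 12×6 matrix has rank 6, and its Smith normal form has invariant factors (1,1,1,1,1,1).

Now H_k = ker ∂_k / im ∂_{k+1}, so:

  H_0: rank C_0 − rank ∂_1 = 6 − 5 = 1, and the invariant factors of ∂_1 are all 1, so H_0 = Z.
  H_1: rank ker ∂_1 − rank ∂_2 = (12 − 5) − 6 = 1, and the invariant factors of ∂_2 are all 1, so H_1 = Z.
  H_2: rank ker ∂_2 − rank ∂_3 = (6 − 6) − 0 = 0, and there is no ∂_3, so H_2 = 0.

H_0 ≅ Z,  H_1 ≅ Z,  H_2 = 0.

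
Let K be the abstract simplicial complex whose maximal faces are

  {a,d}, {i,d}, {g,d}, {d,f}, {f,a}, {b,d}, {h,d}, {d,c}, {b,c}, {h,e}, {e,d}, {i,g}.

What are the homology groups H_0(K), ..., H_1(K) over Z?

H_0 = Z,  H_1 = Z^4.

Fix the vertex order a < b < c < d < e < f < g < h < i and write every simplex with vertices in increasing order. Then dim K = 1 and the simplices of K are:

  0-simplices (9): a, b, c, d, e, f, g, h, i
  1-simplices (12): ad, af, bc, bd, cd, de, df, dg, dh, di, eh, gi

so the chain groups are C_0 ≅ Z^9, C_1 ≅ Z^12.

Boundary ∂_1: C_1 → C_0 is given by ∂[p,q] = [q] − [p]. For instance
  ∂gi = i − g.
The resulting 9×12 matrix has rank 8, and its Smith normal form has invariant factors (1,1,1,1,1,1,1,1).

From H_k ≅ ker(∂_k) / im(∂_{k+1}) we obtain:

  H_0: rank C_0 − rank ∂_1 = 9 − 8 = 1, and the invariant factors of ∂_1 are all 1, so H_0 ≅ Z.
  H_1: rank ker ∂_1 − rank ∂_2 = (12 − 8) − 0 = 4, and there is no ∂_2, so H_1 ≅ Z^4.

As a check, the Euler characteristic is 9 − 12 = -3, which agrees with 1 − 4 = -3.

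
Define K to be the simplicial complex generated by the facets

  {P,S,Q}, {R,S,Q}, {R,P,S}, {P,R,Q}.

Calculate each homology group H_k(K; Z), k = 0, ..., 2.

H_0 = Z,  H_1 = 0,  H_2 = Z.

Take the total order P < Q < R < S on the vertex set. Then K (dimension 2) consists of the simplices:

  0-simplices (4): P, Q, R, S
  1-simplices (6): PQ, PR, PS, QR, QS, RS
  2-simplices (4): PQR, PQS, PRS, QRS

giving chain groups C_0 ≅ Z^4, C_1 ≅ Z^6, C_2 ≅ Z^4.

The boundary map ∂_1: C_1 → C_0 sends each edge [p,q] (with p < q) to q − p. For instance
  ∂QR = R − Q.
The 4×6 boundary matrix has rank 3 and Smith normal form diag(1,1,1).

Boundary ∂_2: C_2 → C_1 maps a triangle to the signed sum of its edges. For instance
  ∂PQS = QS − PS + PQ,
  ∂PQR = QR − PR + PQ.
The resulting 6×4 matrix has rank 3, and its Smith normal form has invariant factors (1,1,1).

Now H_k = ker ∂_k / im ∂_{k+1}, so:

  H_0: rank C_0 − rank ∂_1 = 4 − 3 = 1, and the invariant factors of ∂_1 are all 1, so H_0 = Z.
  H_1: rank ker ∂_1 − rank ∂_2 = (6 − 3) − 3 = 0, and the invariant factors of ∂_2 are all 1, so H_1 = 0.
  H_2: rank ker ∂_2 − rank ∂_3 = (4 − 3) − 0 = 1, and there is no ∂_3, so H_2 = Z.

As a check, the Euler characteristic is 4 − 6 + 4 = 2, which agrees with 1 − 0 + 1 = 2.
(K is a triangulation of the 2-sphere S^2.)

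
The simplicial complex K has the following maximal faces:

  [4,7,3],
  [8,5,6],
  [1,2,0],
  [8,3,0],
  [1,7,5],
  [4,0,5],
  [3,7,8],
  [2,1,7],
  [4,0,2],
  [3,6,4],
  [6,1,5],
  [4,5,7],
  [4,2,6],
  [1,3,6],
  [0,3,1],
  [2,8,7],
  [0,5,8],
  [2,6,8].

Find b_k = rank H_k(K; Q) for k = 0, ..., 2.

K has 9 vertices, 27 edges, 18 triangles.
rank ∂_0 = 0, rank ∂_1 = 8 ⇒ b_0 = 9 − 0 − 8 = 1; all invariant factors of ∂_1 are 1 so no torsion. So H_0 ≅ Z.
rank ∂_1 = 8, rank ∂_2 = 17 ⇒ b_1 = 27 − 8 − 17 = 2; all invariant factors of ∂_2 are 1 so no torsion. So H_1 ≅ Z^2.
rank ∂_2 = 17, rank ∂_3 = 0 ⇒ b_2 = 18 − 17 − 0 = 1. So H_2 ≅ Z.

b_0 = 1, b_1 = 2, b_2 = 1.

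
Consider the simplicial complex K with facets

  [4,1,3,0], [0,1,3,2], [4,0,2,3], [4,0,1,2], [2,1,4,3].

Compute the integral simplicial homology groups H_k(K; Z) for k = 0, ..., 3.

We work with the vertex ordering 0 < 1 < 2 < 3 < 4. The simplices of K, each written with vertices in increasing order, are:

  0-simplices (5): [0], [1], [2], [3], [4]
  1-simplices (10): [0,1], [0,2], [0,3], [0,4], [1,2], [1,3], [1,4], [2,3], [2,4], [3,4]
  2-simplices (10): [0,1,2], [0,1,3], [0,1,4], [0,2,3], [0,2,4], [0,3,4], [1,2,3], [1,2,4], [1,3,4], [2,3,4]
  3-simplices (5): [0,1,2,3], [0,1,2,4], [0,1,3,4], [0,2,3,4], [1,2,3,4]

Hence C_0 ≅ Z^5, C_1 ≅ Z^10, C_2 ≅ Z^10, C_3 ≅ Z^5.

Boundary ∂_1: C_1 → C_0 maps an edge to its endpoints' difference, ∂[p,q] = q − p. For instance
  ∂[0,2] = [2] − [0].
This gives a 5×10 integer matrix of rank 4; reducing to Smith normal form yields diagonal entries (1,1,1,1).

Boundary ∂_2: C_2 → C_1 acts by ∂[p,q,r] = [q,r] − [p,r] + [p,q]. For instance
  ∂[0,1,3] = [1,3] − [0,3] + [0,1],
  ∂[0,2,3] = [2,3] − [0,3] + [0,2].
This gives a 10×10 integer matrix of rank 6; reducing to Smith normal form yields diagonal entries (1,1,1,1,1,1).

Boundary ∂_3: C_3 → C_2 sends each 3-simplex σ to the alternating sum Σ_i (−1)^i (σ with its i-th vertex removed). For instance
  ∂[0,1,2,4] = [1,2,4] − [0,2,4] + [0,1,4] − [0,1,2],
  ∂[0,1,2,3] = [1,2,3] − [0,2,3] + [0,1,3] − [0,1,2].
As a 10×5 matrix over Z this has rank 4, with invariant factors (1,1,1,1).

Now H_k = ker ∂_k / im ∂_{k+1}, so:

  H_0: rank C_0 − rank ∂_1 = 5 − 4 = 1, and the invariant factors of ∂_1 are all 1, so H_0 = Z.
  H_1: rank ker ∂_1 − rank ∂_2 = (10 − 4) − 6 = 0, and the invariant factors of ∂_2 are all 1, so H_1 = 0.
  H_2: rank ker ∂_2 − rank ∂_3 = (10 − 6) − 4 = 0, and the invariant factors of ∂_3 are all 1, so H_2 = 0.
  H_3: rank ker ∂_3 − rank ∂_4 = (5 − 4) − 0 = 1, and there is no ∂_4, so H_3 = Z.

H_0 ≅ Z,  H_1 = 0,  H_2 = 0,  H_3 ≅ Z.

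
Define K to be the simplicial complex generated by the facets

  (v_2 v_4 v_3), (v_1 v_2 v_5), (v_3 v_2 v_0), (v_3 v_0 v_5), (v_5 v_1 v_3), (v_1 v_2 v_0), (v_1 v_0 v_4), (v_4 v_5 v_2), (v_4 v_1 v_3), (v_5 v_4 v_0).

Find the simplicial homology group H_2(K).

Order the vertices as v_0 < v_1 < v_2 < v_3 < v_4 < v_5. Listing each simplex with vertices in this order, K has dimension 2 with simplices:

  0-simplices (6): [v_0], [v_1], [v_2], [v_3], [v_4], [v_5]
  1-simplices (15): (15 of them)
  2-simplices (10): [v_0,v_1,v_2], [v_0,v_1,v_4], [v_0,v_2,v_3], [v_0,v_3,v_5], [v_0,v_4,v_5], [v_1,v_2,v_5], [v_1,v_3,v_4], [v_1,v_3,v_5], [v_2,v_3,v_4], [v_2,v_4,v_5]

so the chain groups are C_0 ≅ Z^6, C_1 ≅ Z^15, C_2 ≅ Z^10.

∂_1: C_1 → C_0 is given by ∂[p,q] = [q] − [p]. For instance
  ∂[v_0,v_5] = [v_5] − [v_0].
The 6×15 boundary matrix has rank 5 and Smith normal form diag(1,1,1,1,1).

Boundary ∂_2: C_2 → C_1 maps a triangle to the signed sum of its edges. For instance
  ∂[v_0,v_1,v_4] = [v_1,v_4] − [v_0,v_4] + [v_0,v_1],
  ∂[v_1,v_2,v_5] = [v_2,v_5] − [v_1,v_5] + [v_1,v_2].
The resulting 15×10 matrix has rank 10, and its Smith normal form has invariant factors (1,1,1,1,1,1,1,1,1,2).

Computing H_k = (kernel of ∂_k) / (image of ∂_{k+1}):

  H_2: rank ker ∂_2 − rank ∂_3 = (10 − 10) − 0 = 0, and there is no ∂_3, so H_2 = 0.

(K is a triangulation of the real projective plane RP^2.)

H_2 ≅ 0.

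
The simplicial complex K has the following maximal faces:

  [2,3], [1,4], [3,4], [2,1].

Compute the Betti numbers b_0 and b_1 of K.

b_0 = 1, b_1 = 1.

Take the total order 1 < 2 < 3 < 4 on the vertex set. Then K (dimension 1) consists of the simplices:

  0-simplices (4): [1], [2], [3], [4]
  1-simplices (4): [1,2], [1,4], [2,3], [3,4]

so the chain groups are C_0 ≅ Z^4, C_1 ≅ Z^4.

Boundary ∂_1: C_1 → C_0 is given by ∂[p,q] = [q] − [p].
The 4×4 boundary matrix has rank 3 and Smith normal form diag(1,1,1).

Reading off H_k = ker ∂_k / im ∂_{k+1}:

  H_0: rank C_0 − rank ∂_1 = 4 − 3 = 1, and the invariant factors of ∂_1 are all 1, so H_0 ≅ Z.
  H_1: rank ker ∂_1 − rank ∂_2 = (4 − 3) − 0 = 1, and there is no ∂_2, so H_1 ≅ Z.

As a check, the Euler characteristic is 4 − 4 = 0, which agrees with 1 − 1 = 0.

Hence the Betti numbers are b_0 = 1, b_1 = 1.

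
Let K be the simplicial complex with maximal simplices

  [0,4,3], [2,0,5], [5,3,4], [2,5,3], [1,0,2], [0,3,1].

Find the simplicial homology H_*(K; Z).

H_0 ≅ Z,  H_1 ≅ Z,  H_2 = 0.

Take the total order 0 < 1 < 2 < 3 < 4 < 5 on the vertex set. Then K (dimension 2) consists of the simplices:

  0-simplices (6): [0], [1], [2], [3], [4], [5]
  1-simplices (12): [0,1], [0,2], [0,3], [0,4], [0,5], [1,2], [1,3], [2,3], [2,5], [3,4], [3,5], [4,5]
  2-simplices (6): [0,1,2], [0,1,3], [0,2,5], [0,3,4], [2,3,5], [3,4,5]

so the chain groups are C_0 ≅ Z^6, C_1 ≅ Z^12, C_2 ≅ Z^6.

Boundary ∂_1: C_1 → C_0 maps an edge to its endpoints' difference, ∂[p,q] = q − p.
As a 6×12 matrix over Z this has rank 5, with invariant factors (1,1,1,1,1).

Boundary ∂_2: C_2 → C_1 acts by ∂[p,q,r] = [q,r] − [p,r] + [p,q]. For instance
  ∂[0,1,2] = [1,2] − [0,2] + [0,1],
  ∂[3,4,5] = [4,5] − [3,5] + [3,4].
As a 12×6 matrix over Z this has rank 6, with invariant factors (1,1,1,1,1,1).

Reading off H_k = ker ∂_k / im ∂_{k+1}:

  H_0: rank C_0 − rank ∂_1 = 6 − 5 = 1, and the invariant factors of ∂_1 are all 1, so H_0 ≅ Z.
  H_1: rank ker ∂_1 − rank ∂_2 = (12 − 5) − 6 = 1, and the invariant factors of ∂_2 are all 1, so H_1 ≅ Z.
  H_2: rank ker ∂_2 − rank ∂_3 = (6 − 6) − 0 = 0, and there is no ∂_3, so H_2 ≅ 0.

(K is a triangulation of the cylinder S^1 x I.)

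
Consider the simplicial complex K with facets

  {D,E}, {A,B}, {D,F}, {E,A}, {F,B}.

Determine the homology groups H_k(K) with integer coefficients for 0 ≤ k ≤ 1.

H_0 = Z,  H_1 = Z.

K has 5 vertices, 5 edges.
rank ∂_0 = 0, rank ∂_1 = 4 ⇒ b_0 = 5 − 0 − 4 = 1; all invariant factors of ∂_1 are 1 so no torsion. So H_0 ≅ Z.
rank ∂_1 = 4, rank ∂_2 = 0 ⇒ b_1 = 5 − 4 − 0 = 1. So H_1 ≅ Z.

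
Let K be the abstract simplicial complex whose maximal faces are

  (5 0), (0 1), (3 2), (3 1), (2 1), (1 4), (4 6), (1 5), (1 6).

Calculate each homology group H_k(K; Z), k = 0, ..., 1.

H_0 = Z,  H_1 = Z^3.

Take the total order 0 < 1 < 2 < 3 < 4 < 5 < 6 on the vertex set. Then K (dimension 1) consists of the simplices:

  0-simplices (7): [0], [1], [2], [3], [4], [5], [6]
  1-simplices (9): [0,1], [0,5], [1,2], [1,3], [1,4], [1,5], [1,6], [2,3], [4,6]

so the chain groups are C_0 ≅ Z^7, C_1 ≅ Z^9.

∂_1: C_1 → C_0 sends each edge [p,q] (with p < q) to q − p. For instance
  ∂[0,5] = [5] − [0].
The resulting 7×9 matrix has rank 6, and its Smith normal form has invariant factors (1,1,1,1,1,1).

Reading off H_k = ker ∂_k / im ∂_{k+1}:

  H_0: rank C_0 − rank ∂_1 = 7 − 6 = 1, and the invariant factors of ∂_1 are all 1, so H_0 = Z.
  H_1: rank ker ∂_1 − rank ∂_2 = (9 − 6) − 0 = 3, and there is no ∂_2, so H_1 = Z^3.

As a check, the Euler characteristic is 7 − 9 = -2, which agrees with 1 − 3 = -2.
(K is a triangulation of a wedge of 3 circles.)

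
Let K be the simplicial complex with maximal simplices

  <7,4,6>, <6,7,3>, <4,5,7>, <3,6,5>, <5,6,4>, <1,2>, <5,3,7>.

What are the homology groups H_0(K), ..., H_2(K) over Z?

H_0 ≅ Z^2,  H_1 = 0,  H_2 ≅ Z.

Take the total order 1 < 2 < 3 < 4 < 5 < 6 < 7 on the vertex set. Then K (dimension 2) consists of the simplices:

  0-simplices (7): [1], [2], [3], [4], [5], [6], [7]
  1-simplices (10): [1,2], [3,5], [3,6], [3,7], [4,5], [4,6], [4,7], [5,6], [5,7], [6,7]
  2-simplices (6): [3,5,6], [3,5,7], [3,6,7], [4,5,6], [4,5,7], [4,6,7]

Hence C_0 ≅ Z^7, C_1 ≅ Z^10, C_2 ≅ Z^6.

∂_1: C_1 → C_0 maps an edge to its endpoints' difference, ∂[p,q] = q − p. For instance
  ∂[5,6] = [6] − [5].
As a 7×10 matrix over Z this has rank 5, with invariant factors (1,1,1,1,1).

Boundary ∂_2: C_2 → C_1 acts by ∂[p,q,r] = [q,r] − [p,r] + [p,q]. For instance
  ∂[4,5,6] = [5,6] − [4,6] + [4,5],
  ∂[3,5,6] = [5,6] − [3,6] + [3,5].
As a 10×6 matrix over Z this has rank 5, with invariant factors (1,1,1,1,1).

Reading off H_k = ker ∂_k / im ∂_{k+1}:

  H_0: rank C_0 − rank ∂_1 = 7 − 5 = 2, and the invariant factors of ∂_1 are all 1, so H_0 = Z^2.
  H_1: rank ker ∂_1 − rank ∂_2 = (10 − 5) − 5 = 0, and the invariant factors of ∂_2 are all 1, so H_1 = 0.
  H_2: rank ker ∂_2 − rank ∂_3 = (6 − 5) − 0 = 1, and there is no ∂_3, so H_2 = Z.

As a check, the Euler characteristic is 7 − 10 + 6 = 3, which agrees with 2 − 0 + 1 = 3.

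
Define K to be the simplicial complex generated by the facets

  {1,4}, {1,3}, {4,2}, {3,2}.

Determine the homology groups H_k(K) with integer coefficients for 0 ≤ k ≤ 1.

Take the total order 1 < 2 < 3 < 4 on the vertex set. Then K (dimension 1) consists of the simplices:

  0-simplices (4): [1], [2], [3], [4]
  1-simplices (4): [1,3], [1,4], [2,3], [2,4]

giving chain groups C_0 ≅ Z^4, C_1 ≅ Z^4.

Boundary ∂_1: C_1 → C_0 is given by ∂[p,q] = [q] − [p]. For instance
  ∂[2,4] = [4] − [2].
This gives a 4×4 integer matrix of rank 3; reducing to Smith normal form yields diagonal entries (1,1,1).

Now H_k = ker ∂_k / im ∂_{k+1}, so:

  H_0: rank C_0 − rank ∂_1 = 4 − 3 = 1, and the invariant factors of ∂_1 are all 1, so H_0 ≅ Z.
  H_1: rank ker ∂_1 − rank ∂_2 = (4 − 3) − 0 = 1, and there is no ∂_2, so H_1 ≅ Z.

H_0 ≅ Z,  H_1 ≅ Z.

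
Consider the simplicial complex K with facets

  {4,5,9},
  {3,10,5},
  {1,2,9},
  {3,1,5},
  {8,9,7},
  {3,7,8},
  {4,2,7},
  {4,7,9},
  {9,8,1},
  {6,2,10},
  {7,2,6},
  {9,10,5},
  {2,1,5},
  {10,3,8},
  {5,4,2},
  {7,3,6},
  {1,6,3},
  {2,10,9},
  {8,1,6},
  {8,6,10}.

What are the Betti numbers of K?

b_0 = 1, b_1 = 1, b_2 = 0.

Order the vertices as 1 < 2 < 3 < 4 < 5 < 6 < 7 < 8 < 9 < 10. Listing each simplex with vertices in this order, K has dimension 2 with simplices:

  0-simplices (10): [1], [2], [3], [4], [5], [6], [7], [8], [9], [10]
  1-simplices (30): (30 of them)
  2-simplices (20): (20 of them)

giving chain groups C_0 ≅ Z^10, C_1 ≅ Z^30, C_2 ≅ Z^20.

Boundary ∂_1: C_1 → C_0 maps an edge to its endpoints' difference, ∂[p,q] = q − p. For instance
  ∂[6,8] = [8] − [6].
The 10×30 boundary matrix has rank 9 and Smith normal form diag(1,1,1,1,1,1,1,1,1).

∂_2: C_2 → C_1 sends each 2-simplex [p,q,r] to [q,r] − [p,r] + [p,q]. For instance
  ∂[5,9,10] = [9,10] − [5,10] + [5,9],
  ∂[2,6,7] = [6,7] − [2,7] + [2,6].
This gives a 30×20 integer matrix of rank 20; reducing to Smith normal form yields diagonal entries (1,1,1,1,1,1,1,1,1,1,1,1,1,1,1,1,1,1,1,2).

From H_k ≅ ker(∂_k) / im(∂_{k+1}) we obtain:

  H_0: rank C_0 − rank ∂_1 = 10 − 9 = 1, and the invariant factors of ∂_1 are all 1, so H_0 = Z.
  H_1: rank ker ∂_1 − rank ∂_2 = (30 − 9) − 20 = 1, and ∂_2 has invariant factor 2 > 1, so H_1 = Z ⊕ Z/2Z.
  H_2: rank ker ∂_2 − rank ∂_3 = (20 − 20) − 0 = 0, and there is no ∂_3, so H_2 = 0.

(K is a triangulation of the Klein bottle.)

Hence the Betti numbers are b_0 = 1, b_1 = 1, b_2 = 0.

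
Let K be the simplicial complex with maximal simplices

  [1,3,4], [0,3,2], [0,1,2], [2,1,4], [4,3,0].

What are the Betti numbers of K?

b_0 = 1, b_1 = 1, b_2 = 0.

We work with the vertex ordering 0 < 1 < 2 < 3 < 4. The simplices of K, each written with vertices in increasing order, are:

  0-simplices (5): [0], [1], [2], [3], [4]
  1-simplices (10): [0,1], [0,2], [0,3], [0,4], [1,2], [1,3], [1,4], [2,3], [2,4], [3,4]
  2-simplices (5): [0,1,2], [0,2,3], [0,3,4], [1,2,4], [1,3,4]

so the chain groups are C_0 ≅ Z^5, C_1 ≅ Z^10, C_2 ≅ Z^5.

∂_1: C_1 → C_0 maps an edge to its endpoints' difference, ∂[p,q] = q − p.
As a 5×10 matrix over Z this has rank 4, with invariant factors (1,1,1,1).

∂_2: C_2 → C_1 sends each 2-simplex [p,q,r] to [q,r] − [p,r] + [p,q]. For instance
  ∂[0,1,2] = [1,2] − [0,2] + [0,1],
  ∂[0,2,3] = [2,3] − [0,3] + [0,2].
As a 10×5 matrix over Z this has rank 5, with invariant factors (1,1,1,1,1).

Reading off H_k = ker ∂_k / im ∂_{k+1}:

  H_0: rank C_0 − rank ∂_1 = 5 − 4 = 1, and the invariant factors of ∂_1 are all 1, so H_0 = Z.
  H_1: rank ker ∂_1 − rank ∂_2 = (10 − 4) − 5 = 1, and the invariant factors of ∂_2 are all 1, so H_1 = Z.
  H_2: rank ker ∂_2 − rank ∂_3 = (5 − 5) − 0 = 0, and there is no ∂_3, so H_2 = 0.

Hence the Betti numbers are b_0 = 1, b_1 = 1, b_2 = 0.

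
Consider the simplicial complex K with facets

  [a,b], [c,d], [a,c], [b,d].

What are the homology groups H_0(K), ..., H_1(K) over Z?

Take the total order a < b < c < d on the vertex set. Then K (dimension 1) consists of the simplices:

  0-simplices (4): a, b, c, d
  1-simplices (4): ab, ac, bd, cd

Hence C_0 ≅ Z^4, C_1 ≅ Z^4.

The boundary map ∂_1: C_1 → C_0 maps an edge to its endpoints' difference, ∂[p,q] = q − p. For instance
  ∂ac = c − a.
This gives a 4×4 integer matrix of rank 3; reducing to Smith normal form yields diagonal entries (1,1,1).

From H_k ≅ ker(∂_k) / im(∂_{k+1}) we obtain:

  H_0: rank C_0 − rank ∂_1 = 4 − 3 = 1, and the invariant factors of ∂_1 are all 1, so H_0 = Z.
  H_1: rank ker ∂_1 − rank ∂_2 = (4 − 3) − 0 = 1, and there is no ∂_2, so H_1 = Z.

(K is a triangulation of the circle S^1.)

H_0 ≅ Z,  H_1 ≅ Z.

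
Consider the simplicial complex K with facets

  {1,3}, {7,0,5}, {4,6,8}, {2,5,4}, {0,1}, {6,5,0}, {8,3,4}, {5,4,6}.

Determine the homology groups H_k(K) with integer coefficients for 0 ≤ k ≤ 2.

H_0 = Z,  H_1 = Z,  H_2 = 0.

Take the total order 0 < 1 < 2 < 3 < 4 < 5 < 6 < 7 < 8 on the vertex set. Then K (dimension 2) consists of the simplices:

  0-simplices (9): [0], [1], [2], [3], [4], [5], [6], [7], [8]
  1-simplices (15): [0,1], [0,5], [0,6], [0,7], [1,3], [2,4], [2,5], [3,4], [3,8], [4,5], [4,6], [4,8], [5,6], [5,7], [6,8]
  2-simplices (6): [0,5,6], [0,5,7], [2,4,5], [3,4,8], [4,5,6], [4,6,8]

giving chain groups C_0 ≅ Z^9, C_1 ≅ Z^15, C_2 ≅ Z^6.

Boundary ∂_1: C_1 → C_0 maps an edge to its endpoints' difference, ∂[p,q] = q − p. For instance
  ∂[0,7] = [7] − [0].
The 9×15 boundary matrix has rank 8 and Smith normal form diag(1,1,1,1,1,1,1,1).

The boundary map ∂_2: C_2 → C_1 acts by ∂[p,q,r] = [q,r] − [p,r] + [p,q]. For instance
  ∂[4,5,6] = [5,6] − [4,6] + [4,5],
  ∂[4,6,8] = [6,8] − [4,8] + [4,6].
The 15×6 boundary matrix has rank 6 and Smith normal form diag(1,1,1,1,1,1).

Computing H_k = (kernel of ∂_k) / (image of ∂_{k+1}):

  H_0: rank C_0 − rank ∂_1 = 9 − 8 = 1, and the invariant factors of ∂_1 are all 1, so H_0 = Z.
  H_1: rank ker ∂_1 − rank ∂_2 = (15 − 8) − 6 = 1, and the invariant factors of ∂_2 are all 1, so H_1 = Z.
  H_2: rank ker ∂_2 − rank ∂_3 = (6 − 6) − 0 = 0, and there is no ∂_3, so H_2 = 0.

As a check, the Euler characteristic is 9 − 15 + 6 = 0, which agrees with 1 − 1 + 0 = 0.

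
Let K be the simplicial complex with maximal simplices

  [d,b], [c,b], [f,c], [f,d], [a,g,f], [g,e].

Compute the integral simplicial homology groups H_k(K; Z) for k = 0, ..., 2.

Take the total order a < b < c < d < e < f < g on the vertex set. Then K (dimension 2) consists of the simplices:

  0-simplices (7): a, b, c, d, e, f, g
  1-simplices (8): af, ag, bc, bd, cf, df, eg, fg
  2-simplices (1): afg

giving chain groups C_0 ≅ Z^7, C_1 ≅ Z^8, C_2 ≅ Z^1.

Boundary ∂_1: C_1 → C_0 is given by ∂[p,q] = [q] − [p]. For instance
  ∂eg = g − e.
As a 7×8 matrix over Z this has rank 6, with invariant factors (1,1,1,1,1,1).

Boundary ∂_2: C_2 → C_1 acts by ∂[p,q,r] = [q,r] − [p,r] + [p,q]. For instance
  ∂afg = fg − ag + af.
As a 8×1 matrix over Z this has rank 1, with invariant factors (1).

Now H_k = ker ∂_k / im ∂_{k+1}, so:

  H_0: rank C_0 − rank ∂_1 = 7 − 6 = 1, and the invariant factors of ∂_1 are all 1, so H_0 ≅ Z.
  H_1: rank ker ∂_1 − rank ∂_2 = (8 − 6) − 1 = 1, and the invariant factors of ∂_2 are all 1, so H_1 ≅ Z.
  H_2: rank ker ∂_2 − rank ∂_3 = (1 − 1) − 0 = 0, and there is no ∂_3, so H_2 ≅ 0.

H_0 = Z,  H_1 = Z,  H_2 = 0.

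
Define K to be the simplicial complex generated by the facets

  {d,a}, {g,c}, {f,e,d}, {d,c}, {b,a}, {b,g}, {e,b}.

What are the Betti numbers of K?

b_0 = 1, b_1 = 2, b_2 = 0.

Take the total order a < b < c < d < e < f < g on the vertex set. Then K (dimension 2) consists of the simplices:

  0-simplices (7): a, b, c, d, e, f, g
  1-simplices (9): ab, ad, be, bg, cd, cg, de, df, ef
  2-simplices (1): def

giving chain groups C_0 ≅ Z^7, C_1 ≅ Z^9, C_2 ≅ Z^1.

∂_1: C_1 → C_0 maps an edge to its endpoints' difference, ∂[p,q] = q − p. For instance
  ∂cd = d − c.
This gives a 7×9 integer matrix of rank 6; reducing to Smith normal form yields diagonal entries (1,1,1,1,1,1).

∂_2: C_2 → C_1 acts by ∂[p,q,r] = [q,r] − [p,r] + [p,q]. For instance
  ∂def = ef − df + de.
As a 9×1 matrix over Z this has rank 1, with invariant factors (1).

From H_k ≅ ker(∂_k) / im(∂_{k+1}) we obtain:

  H_0: rank C_0 − rank ∂_1 = 7 − 6 = 1, and the invariant factors of ∂_1 are all 1, so H_0 = Z.
  H_1: rank ker ∂_1 − rank ∂_2 = (9 − 6) − 1 = 2, and the invariant factors of ∂_2 are all 1, so H_1 = Z^2.
  H_2: rank ker ∂_2 − rank ∂_3 = (1 − 1) − 0 = 0, and there is no ∂_3, so H_2 = 0.

Hence the Betti numbers are b_0 = 1, b_1 = 2, b_2 = 0.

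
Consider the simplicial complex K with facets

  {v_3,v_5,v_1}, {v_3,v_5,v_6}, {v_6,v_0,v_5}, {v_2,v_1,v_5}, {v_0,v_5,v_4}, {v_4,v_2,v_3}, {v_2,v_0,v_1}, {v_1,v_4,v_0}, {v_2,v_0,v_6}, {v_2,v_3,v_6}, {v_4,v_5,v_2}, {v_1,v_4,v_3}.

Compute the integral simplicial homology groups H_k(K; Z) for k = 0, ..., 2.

K has 7 vertices, 18 edges, 12 triangles.
rank ∂_0 = 0, rank ∂_1 = 6 ⇒ b_0 = 7 − 0 − 6 = 1; all invariant factors of ∂_1 are 1 so no torsion. So H_0 = Z.
rank ∂_1 = 6, rank ∂_2 = 12 ⇒ b_1 = 18 − 6 − 12 = 0; ∂_2 has invariant factor(s) [2] giving torsion. So H_1 = Z/2.
rank ∂_2 = 12, rank ∂_3 = 0 ⇒ b_2 = 12 − 12 − 0 = 0. So H_2 = 0.

H_0 ≅ Z,  H_1 ≅ Z/2,  H_2 = 0.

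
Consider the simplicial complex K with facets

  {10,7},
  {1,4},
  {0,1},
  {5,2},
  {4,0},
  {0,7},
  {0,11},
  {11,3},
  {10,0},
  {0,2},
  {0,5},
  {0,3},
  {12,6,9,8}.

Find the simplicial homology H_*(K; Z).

We work with the vertex ordering 0 < 1 < 2 < 3 < 4 < 5 < 6 < 7 < 8 < 9 < 10 < 11 < 12. The simplices of K, each written with vertices in increasing order, are:

  0-simplices (13): [0], [1], [2], [3], [4], [5], [6], [7], [8], [9], [10], [11], [12]
  1-simplices (18): [0,1], [0,2], [0,3], [0,4], [0,5], [0,7], [0,10], [0,11], [1,4], [2,5], [3,11], [6,8], [6,9], [6,12], [7,10], [8,9], [8,12], [9,12]
  2-simplices (4): [6,8,9], [6,8,12], [6,9,12], [8,9,12]
  3-simplices (1): [6,8,9,12]

so the chain groups are C_0 ≅ Z^13, C_1 ≅ Z^18, C_2 ≅ Z^4, C_3 ≅ Z^1.

∂_1: C_1 → C_0 is given by ∂[p,q] = [q] − [p].
This gives a 13×18 integer matrix of rank 11; reducing to Smith normal form yields diagonal entries (1,1,1,1,1,1,1,1,1,1,1).

Boundary ∂_2: C_2 → C_1 acts by ∂[p,q,r] = [q,r] − [p,r] + [p,q]. For instance
  ∂[6,9,12] = [9,12] − [6,12] + [6,9],
  ∂[6,8,9] = [8,9] − [6,9] + [6,8].
The resulting 18×4 matrix has rank 3, and its Smith normal form has invariant factors (1,1,1).

∂_3: C_3 → C_2 sends each 3-simplex σ to the alternating sum Σ_i (−1)^i (σ with its i-th vertex removed). For instance
  ∂[6,8,9,12] = [8,9,12] − [6,9,12] + [6,8,12] − [6,8,9].
The 4×1 boundary matrix has rank 1 and Smith normal form diag(1).

Computing H_k = (kernel of ∂_k) / (image of ∂_{k+1}):

  H_0: rank C_0 − rank ∂_1 = 13 − 11 = 2, and the invariant factors of ∂_1 are all 1, so H_0 ≅ Z^2.
  H_1: rank ker ∂_1 − rank ∂_2 = (18 − 11) − 3 = 4, and the invariant factors of ∂_2 are all 1, so H_1 ≅ Z^4.
  H_2: rank ker ∂_2 − rank ∂_3 = (4 − 3) − 1 = 0, and the invariant factors of ∂_3 are all 1, so H_2 ≅ 0.
  H_3: rank ker ∂_3 − rank ∂_4 = (1 − 1) − 0 = 0, and there is no ∂_4, so H_3 ≅ 0.

(K is a triangulation of the disjoint union of the 3-simplex and a wedge of 4 circles.)

H_0 = Z^2,  H_1 = Z^4,  H_2 = 0,  H_3 = 0.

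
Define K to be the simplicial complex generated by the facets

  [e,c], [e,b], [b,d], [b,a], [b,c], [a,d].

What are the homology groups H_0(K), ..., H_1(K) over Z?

Fix the vertex order a < b < c < d < e and write every simplex with vertices in increasing order. Then dim K = 1 and the simplices of K are:

  0-simplices (5): a, b, c, d, e
  1-simplices (6): ab, ad, bc, bd, be, ce

Hence C_0 ≅ Z^5, C_1 ≅ Z^6.

∂_1: C_1 → C_0 sends each edge [p,q] (with p < q) to q − p. For instance
  ∂ce = e − c.
This gives a 5×6 integer matrix of rank 4; reducing to Smith normal form yields diagonal entries (1,1,1,1).

Now H_k = ker ∂_k / im ∂_{k+1}, so:

  H_0: rank C_0 − rank ∂_1 = 5 − 4 = 1, and the invariant factors of ∂_1 are all 1, so H_0 ≅ Z.
  H_1: rank ker ∂_1 − rank ∂_2 = (6 − 4) − 0 = 2, and there is no ∂_2, so H_1 ≅ Z^2.

As a check, the Euler characteristic is 5 − 6 = -1, which agrees with 1 − 2 = -1.
(K is a triangulation of a wedge of 2 circles.)

H_0 = Z,  H_1 = Z^2.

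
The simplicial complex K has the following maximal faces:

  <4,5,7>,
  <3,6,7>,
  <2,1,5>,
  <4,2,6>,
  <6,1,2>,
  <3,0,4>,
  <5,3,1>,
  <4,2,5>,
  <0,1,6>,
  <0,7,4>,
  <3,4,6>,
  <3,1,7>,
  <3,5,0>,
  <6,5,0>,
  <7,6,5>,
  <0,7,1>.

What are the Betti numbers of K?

We work with the vertex ordering 0 < 1 < 2 < 3 < 4 < 5 < 6 < 7. The simplices of K, each written with vertices in increasing order, are:

  0-simplices (8): [0], [1], [2], [3], [4], [5], [6], [7]
  1-simplices (24): (24 of them)
  2-simplices (16): [0,1,6], [0,1,7], [0,3,4], [0,3,5], [0,4,7], [0,5,6], [1,2,5], [1,2,6], [1,3,5], [1,3,7], [2,4,5], [2,4,6], [3,4,6], [3,6,7], [4,5,7], [5,6,7]

Hence C_0 ≅ Z^8, C_1 ≅ Z^24, C_2 ≅ Z^16.

∂_1: C_1 → C_0 sends each edge [p,q] (with p < q) to q − p.
This gives a 8×24 integer matrix of rank 7; reducing to Smith normal form yields diagonal entries (1,1,1,1,1,1,1).

Boundary ∂_2: C_2 → C_1 sends each 2-simplex [p,q,r] to [q,r] − [p,r] + [p,q]. For instance
  ∂[0,1,7] = [1,7] − [0,7] + [0,1],
  ∂[1,2,5] = [2,5] − [1,5] + [1,2].
The 24×16 boundary matrix has rank 15 and Smith normal form diag(1,1,1,1,1,1,1,1,1,1,1,1,1,1,1).

Computing H_k = (kernel of ∂_k) / (image of ∂_{k+1}):

  H_0: rank C_0 − rank ∂_1 = 8 − 7 = 1, and the invariant factors of ∂_1 are all 1, so H_0 = Z.
  H_1: rank ker ∂_1 − rank ∂_2 = (24 − 7) − 15 = 2, and the invariant factors of ∂_2 are all 1, so H_1 = Z^2.
  H_2: rank ker ∂_2 − rank ∂_3 = (16 − 15) − 0 = 1, and there is no ∂_3, so H_2 = Z.

As a check, the Euler characteristic is 8 − 24 + 16 = 0, which agrees with 1 − 2 + 1 = 0.
(K is a triangulation of the torus T^2.)

Hence the Betti numbers are b_0 = 1, b_1 = 2, b_2 = 1.

b_0 = 1, b_1 = 2, b_2 = 1.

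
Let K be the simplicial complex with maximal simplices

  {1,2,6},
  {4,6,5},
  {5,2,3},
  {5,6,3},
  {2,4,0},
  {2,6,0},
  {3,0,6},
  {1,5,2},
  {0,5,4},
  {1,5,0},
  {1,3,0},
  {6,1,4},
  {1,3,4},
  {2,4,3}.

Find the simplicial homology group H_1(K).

H_1 = Z^2.

Order the vertices as 0 < 1 < 2 < 3 < 4 < 5 < 6. Listing each simplex with vertices in this order, K has dimension 2 with simplices:

  0-simplices (7): [0], [1], [2], [3], [4], [5], [6]
  1-simplices (21): [0,1], [0,2], [0,3], [0,4], [0,5], [0,6], [1,2], [1,3], [1,4], [1,5], [1,6], [2,3], [2,4], [2,5], [2,6], [3,4], [3,5], [3,6], [4,5], [4,6], [5,6]
  2-simplices (14): [0,1,3], [0,1,5], [0,2,4], [0,2,6], [0,3,6], [0,4,5], [1,2,5], [1,2,6], [1,3,4], [1,4,6], [2,3,4], [2,3,5], [3,5,6], [4,5,6]

Hence C_0 ≅ Z^7, C_1 ≅ Z^21, C_2 ≅ Z^14.

∂_1: C_1 → C_0 sends each edge [p,q] (with p < q) to q − p. For instance
  ∂[4,6] = [6] − [4].
The resulting 7×21 matrix has rank 6, and its Smith normal form has invariant factors (1,1,1,1,1,1).

∂_2: C_2 → C_1 sends each 2-simplex [p,q,r] to [q,r] − [p,r] + [p,q]. For instance
  ∂[1,2,5] = [2,5] − [1,5] + [1,2],
  ∂[1,4,6] = [4,6] − [1,6] + [1,4].
The resulting 21×14 matrix has rank 13, and its Smith normal form has invariant factors (1,1,1,1,1,1,1,1,1,1,1,1,1).

Reading off H_k = ker ∂_k / im ∂_{k+1}:

  H_1: rank ker ∂_1 − rank ∂_2 = (21 − 6) − 13 = 2, and the invariant factors of ∂_2 are all 1, so H_1 ≅ Z^2.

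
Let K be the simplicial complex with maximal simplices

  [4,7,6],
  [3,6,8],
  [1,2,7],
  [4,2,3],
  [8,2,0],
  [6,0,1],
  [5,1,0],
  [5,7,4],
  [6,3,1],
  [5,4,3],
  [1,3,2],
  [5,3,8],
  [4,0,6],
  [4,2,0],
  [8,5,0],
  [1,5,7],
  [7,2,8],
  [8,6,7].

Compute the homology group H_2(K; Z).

Order the vertices as 0 < 1 < 2 < 3 < 4 < 5 < 6 < 7 < 8. Listing each simplex with vertices in this order, K has dimension 2 with simplices:

  0-simplices (9): [0], [1], [2], [3], [4], [5], [6], [7], [8]
  1-simplices (27): (27 of them)
  2-simplices (18): [0,1,5], [0,1,6], [0,2,4], [0,2,8], [0,4,6], [0,5,8], [1,2,3], [1,2,7], [1,3,6], [1,5,7], [2,3,4], [2,7,8], [3,4,5], [3,5,8], [3,6,8], [4,5,7], [4,6,7], [6,7,8]

giving chain groups C_0 ≅ Z^9, C_1 ≅ Z^27, C_2 ≅ Z^18.

∂_1: C_1 → C_0 maps an edge to its endpoints' difference, ∂[p,q] = q − p. For instance
  ∂[0,2] = [2] − [0].
The 9×27 boundary matrix has rank 8 and Smith normal form diag(1,1,1,1,1,1,1,1).

Boundary ∂_2: C_2 → C_1 maps a triangle to the signed sum of its edges. For instance
  ∂[3,5,8] = [5,8] − [3,8] + [3,5],
  ∂[1,2,7] = [2,7] − [1,7] + [1,2].
This gives a 27×18 integer matrix of rank 17; reducing to Smith normal form yields diagonal entries (1,1,1,1,1,1,1,1,1,1,1,1,1,1,1,1,1).

Computing H_k = (kernel of ∂_k) / (image of ∂_{k+1}):

  H_2: rank ker ∂_2 − rank ∂_3 = (18 − 17) − 0 = 1, and there is no ∂_3, so H_2 = Z.

(K is a triangulation of the torus T^2.)

H_2 = Z.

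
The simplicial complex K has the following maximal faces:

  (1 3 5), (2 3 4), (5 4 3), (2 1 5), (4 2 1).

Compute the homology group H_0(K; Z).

H_0 ≅ Z.

Order the vertices as 1 < 2 < 3 < 4 < 5. Listing each simplex with vertices in this order, K has dimension 2 with simplices:

  0-simplices (5): [1], [2], [3], [4], [5]
  1-simplices (10): [1,2], [1,3], [1,4], [1,5], [2,3], [2,4], [2,5], [3,4], [3,5], [4,5]
  2-simplices (5): [1,2,4], [1,2,5], [1,3,5], [2,3,4], [3,4,5]

giving chain groups C_0 ≅ Z^5, C_1 ≅ Z^10, C_2 ≅ Z^5.

∂_1: C_1 → C_0 maps an edge to its endpoints' difference, ∂[p,q] = q − p.
The resulting 5×10 matrix has rank 4, and its Smith normal form has invariant factors (1,1,1,1).

∂_2: C_2 → C_1 sends each 2-simplex [p,q,r] to [q,r] − [p,r] + [p,q]. For instance
  ∂[1,2,4] = [2,4] − [1,4] + [1,2],
  ∂[1,2,5] = [2,5] − [1,5] + [1,2].
This gives a 10×5 integer matrix of rank 5; reducing to Smith normal form yields diagonal entries (1,1,1,1,1).

Computing H_k = (kernel of ∂_k) / (image of ∂_{k+1}):

  H_0: rank C_0 − rank ∂_1 = 5 − 4 = 1, and the invariant factors of ∂_1 are all 1, so H_0 ≅ Z.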